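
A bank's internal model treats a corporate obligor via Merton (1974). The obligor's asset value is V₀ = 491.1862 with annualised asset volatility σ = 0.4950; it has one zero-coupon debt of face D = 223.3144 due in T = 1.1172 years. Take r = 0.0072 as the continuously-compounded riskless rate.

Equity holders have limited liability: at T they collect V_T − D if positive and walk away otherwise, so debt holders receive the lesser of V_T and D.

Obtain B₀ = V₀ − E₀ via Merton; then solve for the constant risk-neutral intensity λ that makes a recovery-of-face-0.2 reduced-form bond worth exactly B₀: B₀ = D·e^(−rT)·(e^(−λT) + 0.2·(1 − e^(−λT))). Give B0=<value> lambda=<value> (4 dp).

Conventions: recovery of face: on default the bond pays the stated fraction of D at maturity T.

B0=216.8330 lambda=0.0240

With assets at 491.1862 and a single debt payment of 223.3144 at 1.1172 years:
d₁ = [ln(V₀/D) + (r + σ²/2)T] / (σ√T)
   = [ln(491.1862/223.3144) + (0.0072 + 0.5·0.4950²)·1.1172] / (0.4950·√1.1172)
   = [0.788243 + 0.144915] / 0.523204 = 1.783546
d₂ = d₁ − σ√T = 1.783546 − 0.523204 = 1.260342
N(d₁) = 0.962751,  N(d₂) = 0.896227,  e^(−rT) = 0.991988
E₀ = V₀·N(d₁) − D·e^(−rT)·N(d₂)
   = 491.1862·0.962751 − 223.3144·0.991988·0.896227 = 274.353164
B₀ = V₀ − E₀ = 491.1862 − 274.353164 = 216.833036
e^(−λT) = (B₀·e^(rT)/D − 0.2)/(1 − 0.2) = (216.8330·1.008076/223.3144 − 0.2)/0.8 = 0.97352278
λ = −ln(0.97352278)/1.1172 = 0.024019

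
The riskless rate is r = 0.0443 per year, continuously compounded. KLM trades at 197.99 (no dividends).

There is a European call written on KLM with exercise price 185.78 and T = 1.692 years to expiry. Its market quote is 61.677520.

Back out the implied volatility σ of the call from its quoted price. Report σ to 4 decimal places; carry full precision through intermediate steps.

sigma = 0.5070

At σ = 0.5070 the Black–Scholes value reproduces the quote:
σ√T = 0.507·√1.692 = 0.659490
d₁ = (ln(S/K) + (r+σ²/2)T) / (σ√T) = (ln(197.99/185.78) + (0.0443+0.507²/2)·1.692) / 0.659490 = (0.063653 + 0.292419) / 0.659490 = 0.539921
d₂ = d₁ − σ√T = 0.539921 − 0.659490 = -0.119569
e^{−rT} = 0.927785
N(d₁) = 0.705374,  N(d₂) = 0.452412
V = S·N(d₁) − K·e^{−rT}·N(d₂) = 139.657042 − 77.979522 = 61.677520 (matching the quote); vega is positive throughout, so no other σ reproduces this price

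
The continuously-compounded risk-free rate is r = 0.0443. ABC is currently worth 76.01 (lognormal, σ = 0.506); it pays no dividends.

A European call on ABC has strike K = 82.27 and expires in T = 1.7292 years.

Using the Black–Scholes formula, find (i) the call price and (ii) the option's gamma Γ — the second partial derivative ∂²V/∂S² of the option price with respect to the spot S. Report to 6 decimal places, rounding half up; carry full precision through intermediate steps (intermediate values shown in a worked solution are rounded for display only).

price = 19.739495
Γ = 0.007473

σ√T = 0.506·√1.7292 = 0.665385
d₁ = (ln(S/K) + (r+σ²/2)T) / (σ√T) = (ln(76.01/82.27) + (0.0443+0.506²/2)·1.7292) / 0.665385 = (-0.079142 + 0.297972) / 0.665385 = 0.328878
d₂ = d₁ − σ√T = 0.328878 − 0.665385 = -0.336507
e^{−rT} = 0.926257
N(d₁) = 0.628876,  N(d₂) = 0.368244
Call price V = S·N(d₁) − K·e^{−rT}·N(d₂) = 47.800874 − 28.061379 = 19.739495
φ(d₁) = (1/√(2π))·e^{−d₁²/2} = 0.377940
Γ = φ(d₁) / (S·σ·√T) = 0.007473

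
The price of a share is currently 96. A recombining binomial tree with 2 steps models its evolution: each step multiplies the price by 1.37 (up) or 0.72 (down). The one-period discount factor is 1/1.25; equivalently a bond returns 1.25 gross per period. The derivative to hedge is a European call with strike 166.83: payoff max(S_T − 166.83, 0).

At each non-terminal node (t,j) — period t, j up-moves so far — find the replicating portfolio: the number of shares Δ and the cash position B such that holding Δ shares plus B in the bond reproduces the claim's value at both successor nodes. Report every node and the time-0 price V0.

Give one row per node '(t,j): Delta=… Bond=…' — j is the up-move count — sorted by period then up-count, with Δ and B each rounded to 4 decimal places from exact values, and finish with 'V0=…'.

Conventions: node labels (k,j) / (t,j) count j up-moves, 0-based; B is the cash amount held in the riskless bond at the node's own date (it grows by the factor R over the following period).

Under the risk-neutral measure, an up-move has probability p* = (R−d)/(u−d) = 0.8154 and values discount at R = 1.25.
Expiry values: V(2,0)=0.0000, V(2,1)=0.0000, V(2,2)=13.3524
Node (1,0) S=69.1200: V=(p*·0.0000+(1−p*)·0.0000)/1.25=0.0000; Δ=(0.0000−0.0000)/(94.6944−49.7664)=0.0000; B=V−Δ·S=0.0000
Node (1,1) S=131.5200: V=(p*·13.3524+(1−p*)·0.0000)/1.25=8.7099; Δ=(13.3524−0.0000)/(180.1824−94.6944)=0.1562; B=V−Δ·S=-11.8323
Node (0,0) S=96.0000: V=(p*·8.7099+(1−p*)·0.0000)/1.25=5.6815; Δ=(8.7099−0.0000)/(131.5200−69.1200)=0.1396; B=V−Δ·S=-7.7183
Check: Δ(0,0)·S0 + B(0,0) = 5.6815 = V0.

(0,0): Delta=0.1396 Bond=-7.7183
(1,0): Delta=0.0000 Bond=0.0000
(1,1): Delta=0.1562 Bond=-11.8323
V0=5.6815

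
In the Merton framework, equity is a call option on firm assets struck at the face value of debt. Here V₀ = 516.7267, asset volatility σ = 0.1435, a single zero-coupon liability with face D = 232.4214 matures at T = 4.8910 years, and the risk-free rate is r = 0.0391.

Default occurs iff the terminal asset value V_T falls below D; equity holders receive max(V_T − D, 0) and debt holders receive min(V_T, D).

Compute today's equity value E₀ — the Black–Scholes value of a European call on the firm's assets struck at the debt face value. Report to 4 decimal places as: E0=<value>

E0=324.7861

Equity is a call on the firm's assets struck at D = 232.4214:
d₁ = [ln(V₀/D) + (r + σ²/2)T] / (σ√T)
   = [ln(516.7267/232.4214) + (0.0391 + 0.5·0.1435²)·4.8910] / (0.1435·√4.8910)
   = [0.798962 + 0.241596] / 0.317359 = 3.278806
d₂ = d₁ − σ√T = 3.278806 − 0.317359 = 2.961447
N(d₁) = 0.999479,  N(d₂) = 0.998469,  e^(−rT) = 0.825936
E₀ = V₀·N(d₁) − D·e^(−rT)·N(d₂)
   = 516.7267·0.999479 − 232.4214·0.825936·0.998469 = 324.786079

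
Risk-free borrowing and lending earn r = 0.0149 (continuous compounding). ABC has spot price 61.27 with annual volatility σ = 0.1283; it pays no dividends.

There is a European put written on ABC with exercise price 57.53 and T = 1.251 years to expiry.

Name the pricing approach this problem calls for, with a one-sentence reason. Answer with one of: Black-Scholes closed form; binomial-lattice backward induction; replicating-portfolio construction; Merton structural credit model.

framework: Black-Scholes closed form

Key observation: everything needed for the exact continuous-time valuation of the European put on ABC (strike 57.53) is given, and no feature rules the closed form out.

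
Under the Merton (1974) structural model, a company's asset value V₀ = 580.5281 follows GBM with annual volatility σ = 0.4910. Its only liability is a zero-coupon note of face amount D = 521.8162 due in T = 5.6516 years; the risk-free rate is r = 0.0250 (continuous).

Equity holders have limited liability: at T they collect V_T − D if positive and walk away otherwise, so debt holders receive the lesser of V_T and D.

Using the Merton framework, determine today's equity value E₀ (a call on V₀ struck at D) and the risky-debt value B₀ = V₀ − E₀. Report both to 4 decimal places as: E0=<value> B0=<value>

Equity is a call on the firm's assets struck at D = 521.8162:
d₁ = [ln(V₀/D) + (r + σ²/2)T] / (σ√T)
   = [ln(580.5281/521.8162) + (0.0250 + 0.5·0.4910²)·5.6516] / (0.4910·√5.6516)
   = [0.106623 + 0.822537] / 1.167259 = 0.796018
d₂ = d₁ − σ√T = 0.796018 − 1.167259 = -0.371241
N(d₁) = 0.786989,  N(d₂) = 0.355229,  e^(−rT) = 0.868237
E₀ = V₀·N(d₁) − D·e^(−rT)·N(d₂)
   = 580.5281·0.786989 − 521.8162·0.868237·0.355229 = 295.929142
B₀ = V₀ − E₀ = 580.5281 − 295.929142 = 284.598958

E0=295.9291 B0=284.5990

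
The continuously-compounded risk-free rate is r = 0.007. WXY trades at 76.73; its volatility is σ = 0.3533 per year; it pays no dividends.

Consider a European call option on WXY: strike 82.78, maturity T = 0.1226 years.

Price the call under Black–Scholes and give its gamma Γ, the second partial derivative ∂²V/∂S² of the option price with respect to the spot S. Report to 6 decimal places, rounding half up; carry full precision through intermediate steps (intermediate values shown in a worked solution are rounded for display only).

price = 1.642862
Γ = 0.036235

σ√T = 0.3533·√0.1226 = 0.123705
d₁ = (ln(S/K) + (r+σ²/2)T) / (σ√T) = (ln(76.73/82.78) + (0.007+0.3533²/2)·0.1226) / 0.123705 = (-0.075894 + 0.008510) / 0.123705 = -0.544713
d₂ = d₁ − σ√T = -0.544713 − 0.123705 = -0.668419
e^{−rT} = 0.999142
N(d₁) = 0.292975,  N(d₂) = 0.251933
Call price V = S·N(d₁) − K·e^{−rT}·N(d₂) = 22.480001 − 20.837139 = 1.642862
φ(d₁) = (1/√(2π))·e^{−d₁²/2} = 0.343938
Γ = φ(d₁) / (S·σ·√T) = 0.036235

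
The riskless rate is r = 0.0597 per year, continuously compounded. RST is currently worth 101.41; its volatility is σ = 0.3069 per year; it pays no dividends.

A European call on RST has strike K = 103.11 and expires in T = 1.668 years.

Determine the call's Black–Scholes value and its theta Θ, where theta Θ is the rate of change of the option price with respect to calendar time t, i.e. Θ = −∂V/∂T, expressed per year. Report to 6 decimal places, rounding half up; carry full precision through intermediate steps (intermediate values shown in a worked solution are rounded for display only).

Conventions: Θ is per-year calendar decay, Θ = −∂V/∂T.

σ√T = 0.3069·√1.668 = 0.396365
d₁ = (ln(S/K) + (r+σ²/2)T) / (σ√T) = (ln(101.41/103.11) + (0.0597+0.3069²/2)·1.668) / 0.396365 = (-0.016625 + 0.178132) / 0.396365 = 0.407472
d₂ = d₁ − σ√T = 0.407472 − 0.396365 = 0.011107
e^{−rT} = 0.905218
N(d₁) = 0.658169,  N(d₂) = 0.504431
Call price V = S·N(d₁) − K·e^{−rT}·N(d₂) = 66.744941 − 47.082085 = 19.662857
φ(d₁) = (1/√(2π))·e^{−d₁²/2} = 0.367161
Θ = −S·φ(d₁)·σ/(2√T) − r·K·e^{−rT}·N(d₂) = −4.423908 − 2.810800 = -7.234708

price = 19.662857
Θ = -7.234708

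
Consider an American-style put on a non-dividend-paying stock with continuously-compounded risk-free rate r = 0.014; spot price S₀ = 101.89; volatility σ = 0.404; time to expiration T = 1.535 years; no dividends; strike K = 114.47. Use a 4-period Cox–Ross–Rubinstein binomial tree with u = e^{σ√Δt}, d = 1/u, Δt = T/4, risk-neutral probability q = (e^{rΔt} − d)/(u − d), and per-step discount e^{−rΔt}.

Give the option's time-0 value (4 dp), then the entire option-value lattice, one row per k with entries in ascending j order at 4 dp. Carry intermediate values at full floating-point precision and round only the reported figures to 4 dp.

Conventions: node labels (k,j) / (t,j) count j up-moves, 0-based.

price = 27.5584
tree:
27.5584
38.8865 13.9547
52.7037 22.3569 3.7866
66.3793 35.1393 6.9018 0.0000
77.0269 52.7037 12.5800 0.0000 0.0000

Δt=0.38375, u=1.28437, d=0.77859, q=0.44841, disc=e^(-rΔt)=0.99464
k=4 terminal: V=max(K-S,0) → 77.0269 52.7037 12.5800 0.0000 0.0000
k=3: j=0 S=48.0907 intr=66.3793 cont=65.7659 V=66.3793[EX]; j=1 S=79.3307 intr=35.1393 cont=34.5259 V=35.1393[EX]; j=2 S=130.8644 intr=0.0000 cont=6.9018 V=6.9018[hold]; j=3 S=215.8747 intr=0.0000 cont=0.0000 V=0.0000[hold]
k=2: j=0 S=61.7663 intr=52.7037 cont=52.0904 V=52.7037[EX]; j=1 S=101.8900 intr=12.5800 cont=22.3569 V=22.3569[hold]; j=2 S=168.0783 intr=0.0000 cont=3.7866 V=3.7866[hold]
k=1: j=0 S=79.3307 intr=35.1393 cont=38.8865 V=38.8865[hold]; j=1 S=130.8644 intr=0.0000 cont=13.9547 V=13.9547[hold]
k=0: j=0 S=101.8900 intr=12.5800 cont=27.5584 V=27.5584[hold]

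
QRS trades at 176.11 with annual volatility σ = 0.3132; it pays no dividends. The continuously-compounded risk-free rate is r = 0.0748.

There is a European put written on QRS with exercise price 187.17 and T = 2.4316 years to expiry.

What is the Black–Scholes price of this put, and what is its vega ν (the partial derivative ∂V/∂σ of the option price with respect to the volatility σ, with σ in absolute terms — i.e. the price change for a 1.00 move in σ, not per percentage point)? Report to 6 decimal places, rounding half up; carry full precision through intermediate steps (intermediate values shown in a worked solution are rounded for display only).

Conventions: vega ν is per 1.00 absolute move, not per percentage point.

price = 22.963449
ν = 97.073039

σ√T = 0.3132·√2.4316 = 0.488391
d₁ = (ln(S/K) + (r+σ²/2)T) / (σ√T) = (ln(176.11/187.17) + (0.0748+0.3132²/2)·2.4316) / 0.488391 = (-0.060908 + 0.301147) / 0.488391 = 0.491897
d₂ = d₁ − σ√T = 0.491897 − 0.488391 = 0.003506
e^{−rT} = 0.833698
N(−d₁) = 0.311396,  N(−d₂) = 0.498601
Put price V = K·e^{−rT}·N(−d₂) − S·N(−d₁) = 77.803412 − 54.839963 = 22.963449
φ(d₁) = (1/√(2π))·e^{−d₁²/2} = 0.353483
ν = S·φ(d₁)·√T = 97.073039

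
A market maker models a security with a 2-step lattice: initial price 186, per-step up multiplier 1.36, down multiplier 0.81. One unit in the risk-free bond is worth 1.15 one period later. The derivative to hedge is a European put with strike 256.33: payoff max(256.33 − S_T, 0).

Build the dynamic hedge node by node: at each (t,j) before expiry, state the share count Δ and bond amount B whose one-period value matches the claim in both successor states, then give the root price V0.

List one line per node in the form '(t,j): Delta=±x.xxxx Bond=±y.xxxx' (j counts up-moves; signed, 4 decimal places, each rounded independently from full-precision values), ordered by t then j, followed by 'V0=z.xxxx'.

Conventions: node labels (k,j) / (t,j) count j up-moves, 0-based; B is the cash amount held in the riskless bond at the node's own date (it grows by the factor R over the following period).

(0,0): Delta=-0.5392 Bond=133.4524
(1,0): Delta=-1.0000 Bond=222.8957
(1,1): Delta=-0.3697 Bond=110.5898
V0=33.1628

No-arbitrage ⇒ martingale measure with p* = (R−d)/(u−d) = 0.6182.
Terminal payoffs: V(2,0)=134.2954, V(2,1)=51.4324, V(2,2)=0.0000
Node (1,0) S=150.6600: V=(p*·51.4324+(1−p*)·134.2954)/1.15=72.2357; Δ=(51.4324−134.2954)/(204.8976−122.0346)=-1.0000; B=V−Δ·S=222.8957
Node (1,1) S=252.9600: V=(p*·0.0000+(1−p*)·51.4324)/1.15=17.0764; Δ=(0.0000−51.4324)/(344.0256−204.8976)=-0.3697; B=V−Δ·S=110.5898
Node (0,0) S=186.0000: V=(p*·17.0764+(1−p*)·72.2357)/1.15=33.1628; Δ=(17.0764−72.2357)/(252.9600−150.6600)=-0.5392; B=V−Δ·S=133.4524
Check: Δ(0,0)·S0 + B(0,0) = 33.1628 = V0.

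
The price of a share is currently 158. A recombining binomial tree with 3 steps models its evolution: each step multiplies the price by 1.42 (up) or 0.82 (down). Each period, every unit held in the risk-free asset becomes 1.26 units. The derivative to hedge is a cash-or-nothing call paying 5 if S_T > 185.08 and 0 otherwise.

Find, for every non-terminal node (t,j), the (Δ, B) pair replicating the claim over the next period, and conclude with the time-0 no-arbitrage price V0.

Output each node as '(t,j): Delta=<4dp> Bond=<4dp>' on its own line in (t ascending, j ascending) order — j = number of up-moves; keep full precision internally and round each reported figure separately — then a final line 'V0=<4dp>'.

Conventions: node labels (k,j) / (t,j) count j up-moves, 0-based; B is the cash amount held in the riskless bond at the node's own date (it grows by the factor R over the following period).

Arbitrage-free pricing uses the up-move probability p* = (R−d)/(u−d) = 0.7333, discounting each step at R = 1.26.
Terminal payoffs: V(3,0)=0.0000, V(3,1)=0.0000, V(3,2)=5.0000, V(3,3)=5.0000
Node (2,0) S=106.2392: V=(p*·0.0000+(1−p*)·0.0000)/1.26=0.0000; Δ=(0.0000−0.0000)/(150.8597−87.1161)=0.0000; B=V−Δ·S=0.0000
Node (2,1) S=183.9752: V=(p*·5.0000+(1−p*)·0.0000)/1.26=2.9101; Δ=(5.0000−0.0000)/(261.2448−150.8597)=0.0453; B=V−Δ·S=-5.4233
Node (2,2) S=318.5912: V=(p*·5.0000+(1−p*)·5.0000)/1.26=3.9683; Δ=(5.0000−5.0000)/(452.3995−261.2448)=0.0000; B=V−Δ·S=3.9683
Node (1,0) S=129.5600: V=(p*·2.9101+(1−p*)·0.0000)/1.26=1.6937; Δ=(2.9101−0.0000)/(183.9752−106.2392)=0.0374; B=V−Δ·S=-3.1564
Node (1,1) S=224.3600: V=(p*·3.9683+(1−p*)·2.9101)/1.26=2.9255; Δ=(3.9683−2.9101)/(318.5912−183.9752)=0.0079; B=V−Δ·S=1.1618
Node (0,0) S=158.0000: V=(p*·2.9255+(1−p*)·1.6937)/1.26=2.0611; Δ=(2.9255−1.6937)/(224.3600−129.5600)=0.0130; B=V−Δ·S=0.0081
Verification: the root portfolio costs Δ(0,0)·S0 + B(0,0) = 2.0611, matching V0.

(0,0): Delta=0.0130 Bond=0.0081
(1,0): Delta=0.0374 Bond=-3.1564
(1,1): Delta=0.0079 Bond=1.1618
(2,0): Delta=0.0000 Bond=0.0000
(2,1): Delta=0.0453 Bond=-5.4233
(2,2): Delta=0.0000 Bond=3.9683
V0=2.0611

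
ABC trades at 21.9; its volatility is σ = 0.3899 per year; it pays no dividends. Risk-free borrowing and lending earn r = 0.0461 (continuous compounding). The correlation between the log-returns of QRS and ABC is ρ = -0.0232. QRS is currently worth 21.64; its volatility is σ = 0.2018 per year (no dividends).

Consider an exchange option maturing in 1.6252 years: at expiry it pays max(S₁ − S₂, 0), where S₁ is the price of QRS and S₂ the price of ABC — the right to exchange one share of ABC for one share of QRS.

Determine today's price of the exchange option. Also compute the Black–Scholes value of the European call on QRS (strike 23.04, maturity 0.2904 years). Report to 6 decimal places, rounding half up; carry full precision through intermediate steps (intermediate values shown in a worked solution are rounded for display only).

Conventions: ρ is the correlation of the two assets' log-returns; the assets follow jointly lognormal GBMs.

exchange price = 4.713258
price(QRS call K=23.04) = 0.512361

σ_eff = √(σ₁² + σ₂² − 2ρσ₁σ₂) = √(0.2018² + 0.3899² − 2·-0.0232·0.2018·0.3899) = 0.443166
d₁ = (ln(S₁/S₂) + (q₂ − q₁ + σ_eff²/2)T) / (σ_eff√T) = (ln(21.64/21.9) + (0.0 − 0.0 + 0.098198)·1.6252) / 0.564963 = 0.261342
d₂ = d₁ − σ_eff√T = 0.261342 − 0.564963 = -0.303621
N(d₁) = 0.603085,  N(d₂) = 0.380708
V = S₁·e^{−q₁T}·N(d₁) − S₂·e^{−q₂T}·N(d₂) = 13.050769 − 8.337511 = 4.713258
[vanilla: QRS call K=23.04]
σ√T = 0.2018·√0.2904 = 0.108748
d₁ = (ln(S/K) + (r+σ²/2)T) / (σ√T) = (ln(21.64/23.04) + (0.0461+0.2018²/2)·0.2904) / 0.108748 = (-0.062688 + 0.019300) / 0.108748 = -0.398978
d₂ = d₁ − σ√T = -0.398978 − 0.108748 = -0.507726
e^{−rT} = 0.986702
N(d₁) = 0.344955,  N(d₂) = 0.305823
price = S·N(d₁) − K·e^{−rT}·N(d₂) = 7.464816 − 6.952455 = 0.512361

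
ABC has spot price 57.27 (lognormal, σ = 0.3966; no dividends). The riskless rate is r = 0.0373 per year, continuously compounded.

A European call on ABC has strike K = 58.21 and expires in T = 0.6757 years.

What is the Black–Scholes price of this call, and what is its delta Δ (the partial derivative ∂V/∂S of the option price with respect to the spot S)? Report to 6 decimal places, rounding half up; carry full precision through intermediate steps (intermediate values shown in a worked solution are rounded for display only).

price = 7.639800
Δ = 0.575493

σ√T = 0.3966·√0.6757 = 0.326009
d₁ = (ln(S/K) + (r+σ²/2)T) / (σ√T) = (ln(57.27/58.21) + (0.0373+0.3966²/2)·0.6757) / 0.326009 = (-0.016280 + 0.078345) / 0.326009 = 0.190376
d₂ = d₁ − σ√T = 0.190376 − 0.326009 = -0.135633
e^{−rT} = 0.975111
N(d₁) = 0.575493,  N(d₂) = 0.446056
Call price V = S·N(d₁) − K·e^{−rT}·N(d₂) = 32.958472 − 25.318672 = 7.639800
Δ = N(d₁) = 0.575493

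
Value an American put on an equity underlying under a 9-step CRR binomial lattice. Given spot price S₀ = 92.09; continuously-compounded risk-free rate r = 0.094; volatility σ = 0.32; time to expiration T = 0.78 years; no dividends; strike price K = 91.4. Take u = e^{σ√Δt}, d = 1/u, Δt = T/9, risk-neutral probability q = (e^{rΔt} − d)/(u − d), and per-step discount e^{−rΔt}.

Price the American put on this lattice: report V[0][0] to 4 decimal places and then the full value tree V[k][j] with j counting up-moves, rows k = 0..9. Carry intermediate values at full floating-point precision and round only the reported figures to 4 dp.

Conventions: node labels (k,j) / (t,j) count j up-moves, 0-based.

price = 7.6515
tree:
7.6515
11.2056 4.4889
15.9449 7.0040 2.2362
21.9817 10.6193 3.7746 0.8502
28.2227 15.5728 6.2106 1.5838 0.1860
33.9026 21.9817 9.8975 2.9025 0.3905 0.0000
39.0719 28.2227 15.1446 5.2062 0.8200 0.0000 0.0000
43.7764 33.9026 21.9817 9.0672 1.7216 0.0000 0.0000 0.0000
48.0580 39.0719 28.2227 15.1242 3.6147 0.0000 0.0000 0.0000 0.0000
51.9546 43.7764 33.9026 21.9817 7.5893 0.0000 0.0000 0.0000 0.0000 0.0000

Δt=0.08667, u=1.09879, d=0.91010, q=0.51982, disc=e^(-rΔt)=0.99189
k=9 terminal: V=max(K-S,0) → 51.9546 43.7764 33.9026 21.9817 7.5893 0.0000 0.0000 0.0000 0.0000 0.0000
k=8: j=0 S=43.3420 intr=48.0580 cont=47.3164 V=48.0580[EX]; j=1 S=52.3281 intr=39.0719 cont=38.3303 V=39.0719[EX]; j=2 S=63.1773 intr=28.2227 cont=27.4812 V=28.2227[EX]; j=3 S=76.2758 intr=15.1242 cont=14.3826 V=15.1242[EX]; j=4 S=92.0900 intr=0.0000 cont=3.6147 V=3.6147[hold]; j=5 S=111.1830 intr=0.0000 cont=0.0000 V=0.0000[hold]; j=6 S=134.2345 intr=0.0000 cont=0.0000 V=0.0000[hold]; j=7 S=162.0653 intr=0.0000 cont=0.0000 V=0.0000[hold]; j=8 S=195.6662 intr=0.0000 cont=0.0000 V=0.0000[hold]
k=7: j=0 S=47.6236 intr=43.7764 cont=43.0348 V=43.7764[EX]; j=1 S=57.4974 intr=33.9026 cont=33.1611 V=33.9026[EX]; j=2 S=69.4183 intr=21.9817 cont=21.2402 V=21.9817[EX]; j=3 S=83.8107 intr=7.5893 cont=9.0672 V=9.0672[hold]; j=4 S=101.1872 intr=0.0000 cont=1.7216 V=1.7216[hold]; j=5 S=122.1662 intr=0.0000 cont=0.0000 V=0.0000[hold]; j=6 S=147.4949 intr=0.0000 cont=0.0000 V=0.0000[hold]; j=7 S=178.0749 intr=0.0000 cont=0.0000 V=0.0000[hold]
k=6: j=0 S=52.3281 intr=39.0719 cont=38.3303 V=39.0719[EX]; j=1 S=63.1773 intr=28.2227 cont=27.4812 V=28.2227[EX]; j=2 S=76.2758 intr=15.1242 cont=15.1446 V=15.1446[hold]; j=3 S=92.0900 intr=0.0000 cont=5.2062 V=5.2062[hold]; j=4 S=111.1830 intr=0.0000 cont=0.8200 V=0.8200[hold]; j=5 S=134.2345 intr=0.0000 cont=0.0000 V=0.0000[hold]; j=6 S=162.0653 intr=0.0000 cont=0.0000 V=0.0000[hold]
k=5: j=0 S=57.4974 intr=33.9026 cont=33.1611 V=33.9026[EX]; j=1 S=69.4183 intr=21.9817 cont=21.2507 V=21.9817[EX]; j=2 S=83.8107 intr=7.5893 cont=9.8975 V=9.8975[hold]; j=3 S=101.1872 intr=0.0000 cont=2.9025 V=2.9025[hold]; j=4 S=122.1662 intr=0.0000 cont=0.3905 V=0.3905[hold]; j=5 S=147.4949 intr=0.0000 cont=0.0000 V=0.0000[hold]
k=4: j=0 S=63.1773 intr=28.2227 cont=27.4812 V=28.2227[EX]; j=1 S=76.2758 intr=15.1242 cont=15.5728 V=15.5728[hold]; j=2 S=92.0900 intr=0.0000 cont=6.2106 V=6.2106[hold]; j=3 S=111.1830 intr=0.0000 cont=1.5838 V=1.5838[hold]; j=4 S=134.2345 intr=0.0000 cont=0.1860 V=0.1860[hold]
k=3: j=0 S=69.4183 intr=21.9817 cont=21.4714 V=21.9817[EX]; j=1 S=83.8107 intr=7.5893 cont=10.6193 V=10.6193[hold]; j=2 S=101.1872 intr=0.0000 cont=3.7746 V=3.7746[hold]; j=3 S=122.1662 intr=0.0000 cont=0.8502 V=0.8502[hold]
k=2: j=0 S=76.2758 intr=15.1242 cont=15.9449 V=15.9449[hold]; j=1 S=92.0900 intr=0.0000 cont=7.0040 V=7.0040[hold]; j=2 S=111.1830 intr=0.0000 cont=2.2362 V=2.2362[hold]
k=1: j=0 S=83.8107 intr=7.5893 cont=11.2056 V=11.2056[hold]; j=1 S=101.1872 intr=0.0000 cont=4.4889 V=4.4889[hold]
k=0: j=0 S=92.0900 intr=0.0000 cont=7.6515 V=7.6515[hold]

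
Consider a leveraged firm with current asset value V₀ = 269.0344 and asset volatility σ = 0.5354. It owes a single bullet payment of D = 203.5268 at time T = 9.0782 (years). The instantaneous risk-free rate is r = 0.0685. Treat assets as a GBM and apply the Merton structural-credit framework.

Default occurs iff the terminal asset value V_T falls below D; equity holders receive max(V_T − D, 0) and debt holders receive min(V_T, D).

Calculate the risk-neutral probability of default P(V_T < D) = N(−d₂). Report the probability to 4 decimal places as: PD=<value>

Equity is a call on the firm's assets struck at D = 203.5268:
d₁ = [ln(V₀/D) + (r + σ²/2)T] / (σ√T)
   = [ln(269.0344/203.5268) + (0.0685 + 0.5·0.5354²)·9.0782] / (0.5354·√9.0782)
   = [0.279042 + 1.923004] / 1.613163 = 1.365048
d₂ = d₁ − σ√T = 1.365048 − 1.613163 = -0.248114
risk-neutral PD = N(−d₂) = N(0.248114) = 0.597977

PD=0.5980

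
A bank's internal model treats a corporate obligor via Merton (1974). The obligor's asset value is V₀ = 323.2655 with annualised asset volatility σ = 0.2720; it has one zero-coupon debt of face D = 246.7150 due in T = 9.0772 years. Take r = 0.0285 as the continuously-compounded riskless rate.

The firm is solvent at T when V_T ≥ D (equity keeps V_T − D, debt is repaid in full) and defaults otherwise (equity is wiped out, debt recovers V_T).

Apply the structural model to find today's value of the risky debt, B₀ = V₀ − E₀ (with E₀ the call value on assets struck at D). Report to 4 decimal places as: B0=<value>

Work the structural quantities from V₀ = 323.2655 against face 246.7150:
d₁ = [ln(V₀/D) + (r + σ²/2)T] / (σ√T)
   = [ln(323.2655/246.7150) + (0.0285 + 0.5·0.2720²)·9.0772] / (0.2720·√9.0772)
   = [0.270240 + 0.594484] / 0.819492 = 1.055195
d₂ = d₁ − σ√T = 1.055195 − 0.819492 = 0.235703
N(d₁) = 0.854332,  N(d₂) = 0.593168,  e^(−rT) = 0.772054
E₀ = V₀·N(d₁) − D·e^(−rT)·N(d₂)
   = 323.2655·0.854332 − 246.7150·0.772054·0.593168 = 163.190868
B₀ = V₀ − E₀ = 323.2655 − 163.190868 = 160.074632

B0=160.0746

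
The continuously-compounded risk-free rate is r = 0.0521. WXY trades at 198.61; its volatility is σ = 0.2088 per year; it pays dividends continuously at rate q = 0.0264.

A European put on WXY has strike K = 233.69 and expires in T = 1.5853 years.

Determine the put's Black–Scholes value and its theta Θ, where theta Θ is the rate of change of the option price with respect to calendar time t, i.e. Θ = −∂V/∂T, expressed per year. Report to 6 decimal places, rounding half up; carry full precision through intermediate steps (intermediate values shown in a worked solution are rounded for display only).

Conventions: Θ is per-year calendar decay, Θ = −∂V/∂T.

price = 35.782094
Θ = -1.013292

σ√T = 0.2088·√1.5853 = 0.262897
d₁ = (ln(S/K) + (r−q+σ²/2)T) / (σ√T) = (ln(198.61/233.69) + (0.0521−0.0264+0.2088²/2)·1.5853) / 0.262897 = (-0.162652 + 0.075300) / 0.262897 = -0.332269
d₂ = d₁ − σ√T = -0.332269 − 0.262897 = -0.595166
e^{−rT} = 0.920725
e^{−qT} = 0.959012
N(−d₁) = 0.630157,  N(−d₂) = 0.724134
Put price V = K·e^{−rT}·N(−d₂) − S·e^{−qT}·N(−d₁) = 155.807658 − 120.025563 = 35.782094
φ(d₁) = (1/√(2π))·e^{−d₁²/2} = 0.377517
Θ = −S·e^{−qT}·φ(d₁)·σ/(2√T) − q·S·e^{−qT}·N(−d₁) + r·K·e^{−rT}·N(−d₂) = −5.962196 − 3.168675 + 8.117579 = -1.013292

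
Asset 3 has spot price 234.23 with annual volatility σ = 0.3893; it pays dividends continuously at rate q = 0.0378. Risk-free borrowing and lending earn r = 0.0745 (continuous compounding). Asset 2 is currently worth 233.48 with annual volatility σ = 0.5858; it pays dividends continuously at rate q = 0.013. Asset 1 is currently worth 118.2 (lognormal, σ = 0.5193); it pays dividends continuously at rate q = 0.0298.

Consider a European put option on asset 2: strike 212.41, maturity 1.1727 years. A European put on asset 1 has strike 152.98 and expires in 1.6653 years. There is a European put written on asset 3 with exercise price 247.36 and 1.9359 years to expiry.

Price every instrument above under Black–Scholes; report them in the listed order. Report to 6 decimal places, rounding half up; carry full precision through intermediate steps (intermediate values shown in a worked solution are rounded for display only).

price(asset 2 put K=212.41) = 36.934383
price(asset 1 put K=152.98) = 44.977841
price(asset 3 put K=247.36) = 44.333001

[asset 2 put K=212.41]
σ√T = 0.5858·√1.1727 = 0.634370
d₁ = (ln(S/K) + (r−q+σ²/2)T) / (σ√T) = (ln(233.48/212.41) + (0.0745−0.013+0.5858²/2)·1.1727) / 0.634370 = (0.094578 + 0.273334) / 0.634370 = 0.579964
d₂ = d₁ − σ√T = 0.579964 − 0.634370 = -0.054406
e^{−rT} = 0.916342
e^{−qT} = 0.984871
N(−d₁) = 0.280969,  N(−d₂) = 0.521694
price = K·e^{−rT}·N(−d₂) − S·e^{−qT}·N(−d₁) = 101.542624 − 64.608241 = 36.934383
[asset 1 put K=152.98]
σ√T = 0.5193·√1.6653 = 0.670138
d₁ = (ln(S/K) + (r−q+σ²/2)T) / (σ√T) = (ln(118.2/152.98) + (0.0745−0.0298+0.5193²/2)·1.6653) / 0.670138 = (-0.257929 + 0.298982) / 0.670138 = 0.061260
d₂ = d₁ − σ√T = 0.061260 − 0.670138 = -0.608879
e^{−rT} = 0.883323
e^{−qT} = 0.951585
N(−d₁) = 0.475576,  N(−d₂) = 0.728698
price = K·e^{−rT}·N(−d₂) − S·e^{−qT}·N(−d₁) = 98.469398 − 53.491557 = 44.977841
[asset 3 put K=247.36]
σ√T = 0.3893·√1.9359 = 0.541659
d₁ = (ln(S/K) + (r−q+σ²/2)T) / (σ√T) = (ln(234.23/247.36) + (0.0745−0.0378+0.3893²/2)·1.9359) / 0.541659 = (-0.054541 + 0.217745) / 0.541659 = 0.301303
d₂ = d₁ − σ√T = 0.301303 − 0.541659 = -0.240356
e^{−rT} = 0.865693
e^{−qT} = 0.929436
N(−d₁) = 0.381592,  N(−d₂) = 0.594973
price = K·e^{−rT}·N(−d₂) − S·e^{−qT}·N(−d₁) = 127.406226 − 83.073225 = 44.333001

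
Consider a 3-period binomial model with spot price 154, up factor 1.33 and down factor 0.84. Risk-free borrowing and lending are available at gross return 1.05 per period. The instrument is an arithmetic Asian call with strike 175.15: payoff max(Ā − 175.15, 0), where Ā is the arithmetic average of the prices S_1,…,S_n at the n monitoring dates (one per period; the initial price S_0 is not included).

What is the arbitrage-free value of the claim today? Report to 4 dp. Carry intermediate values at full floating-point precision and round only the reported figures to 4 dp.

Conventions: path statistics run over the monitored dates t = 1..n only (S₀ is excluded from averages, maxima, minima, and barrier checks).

price = 15.1471

Set p* = 0.4286 (from d < R < u); the path-dependent value is the discounted p*-expectation over all price paths.
Enumerate all 2^3 = 8 price paths (U = up ×1.33, D = down ×0.84); each path with k up-moves has probability p*^k·(1−p*)^(3−k).
DDD: Ā=109.7663, payoff=0.0000, prob=0.186589
UDD: Ā=173.7966, payoff=0.0000, prob=0.139942
DUD: Ā=148.6433, payoff=0.0000, prob=0.139942
UUD: Ā=235.3518, payoff=60.2018, prob=0.104956
DDU: Ā=127.5145, payoff=0.0000, prob=0.139942
UDU: Ā=201.8979, payoff=26.7479, prob=0.104956
DUU: Ā=176.7446, payoff=1.5946, prob=0.104956
UUU: Ā=279.8456, payoff=104.6956, prob=0.078717
Price = Σ prob·payoff / R^3 = 17.534622 / 1.157625 = 15.1471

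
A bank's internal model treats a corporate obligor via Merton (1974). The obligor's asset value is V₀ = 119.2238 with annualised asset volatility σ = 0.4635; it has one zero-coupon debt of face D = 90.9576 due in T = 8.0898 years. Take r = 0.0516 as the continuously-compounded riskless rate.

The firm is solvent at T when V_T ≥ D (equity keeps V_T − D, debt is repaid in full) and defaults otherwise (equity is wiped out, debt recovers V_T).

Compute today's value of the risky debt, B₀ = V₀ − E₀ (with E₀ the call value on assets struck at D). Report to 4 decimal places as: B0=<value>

Equity is a call on the firm's assets struck at D = 90.9576:
d₁ = [ln(V₀/D) + (r + σ²/2)T] / (σ√T)
   = [ln(119.2238/90.9576) + (0.0516 + 0.5·0.4635²)·8.0898] / (0.4635·√8.0898)
   = [0.270609 + 1.286409] / 1.318313 = 1.181068
d₂ = d₁ − σ√T = 1.181068 − 1.318313 = -0.137245
N(d₁) = 0.881212,  N(d₂) = 0.445418,  e^(−rT) = 0.658735
E₀ = V₀·N(d₁) − D·e^(−rT)·N(d₂)
   = 119.2238·0.881212 − 90.9576·0.658735·0.445418 = 78.373336
B₀ = V₀ − E₀ = 119.2238 − 78.373336 = 40.850464

B0=40.8505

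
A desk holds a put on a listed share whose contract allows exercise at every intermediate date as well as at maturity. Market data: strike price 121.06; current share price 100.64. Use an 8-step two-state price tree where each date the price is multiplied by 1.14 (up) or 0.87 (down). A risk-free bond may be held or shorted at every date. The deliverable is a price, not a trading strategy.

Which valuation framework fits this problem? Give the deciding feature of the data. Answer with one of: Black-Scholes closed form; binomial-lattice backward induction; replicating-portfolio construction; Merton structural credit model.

Key observation: with exercise allowed before expiry on a discrete up/down model (8 steps from spot 100.64), the strike-121.06 put's value must be rolled back through the tree testing early exercise at each node.

framework: binomial-lattice backward induction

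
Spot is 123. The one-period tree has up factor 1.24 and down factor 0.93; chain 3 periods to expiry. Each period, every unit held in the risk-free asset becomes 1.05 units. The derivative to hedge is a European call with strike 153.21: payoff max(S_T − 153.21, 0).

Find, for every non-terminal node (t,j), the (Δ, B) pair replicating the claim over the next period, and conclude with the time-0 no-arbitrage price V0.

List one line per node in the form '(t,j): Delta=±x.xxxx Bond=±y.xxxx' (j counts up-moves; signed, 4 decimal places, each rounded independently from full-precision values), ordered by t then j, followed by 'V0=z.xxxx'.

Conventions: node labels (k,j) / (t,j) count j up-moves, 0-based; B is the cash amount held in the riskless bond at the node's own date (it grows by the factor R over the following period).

(0,0): Delta=0.4649 Bond=-47.7161
(1,0): Delta=0.2357 Bond=-23.8853
(1,1): Delta=0.7371 Bond=-91.6116
(2,0): Delta=0.0000 Bond=0.0000
(2,1): Delta=0.5157 Bond=-64.7888
(2,2): Delta=1.0000 Bond=-145.9143
V0=9.4709

Under the risk-neutral measure, an up-move has probability p* = (R−d)/(u−d) = 0.3871 and values discount at R = 1.05.
At maturity the claim pays: V(3,0)=0.0000, V(3,1)=0.0000, V(3,2)=22.6761, V(3,3)=81.3048
  t=2,j=0: stock 106.3827 → up 131.9145 (V=0.0000), down 98.9359 (V=0.0000). Price 0.0000; hedge Δ=0.0000, bond B=0.0000.
  t=2,j=1: stock 141.8436 → up 175.8861 (V=22.6761), down 131.9145 (V=0.0000). Price 8.3598; hedge Δ=0.5157, bond B=-64.7888.
  t=2,j=2: stock 189.1248 → up 234.5148 (V=81.3048), down 175.8861 (V=22.6761). Price 43.2105; hedge Δ=1.0000, bond B=-145.9143.
  t=1,j=0: stock 114.3900 → up 141.8436 (V=8.3598), down 106.3827 (V=0.0000). Price 3.0820; hedge Δ=0.2357, bond B=-23.8853.
  t=1,j=1: stock 152.5200 → up 189.1248 (V=43.2105), down 141.8436 (V=8.3598). Price 20.8099; hedge Δ=0.7371, bond B=-91.6116.
  t=0,j=0: stock 123.0000 → up 152.5200 (V=20.8099), down 114.3900 (V=3.0820). Price 9.4709; hedge Δ=0.4649, bond B=-47.7161.
Sanity check at the root: Δ(0,0)·S0 + B(0,0) reproduces V0 = 9.4709.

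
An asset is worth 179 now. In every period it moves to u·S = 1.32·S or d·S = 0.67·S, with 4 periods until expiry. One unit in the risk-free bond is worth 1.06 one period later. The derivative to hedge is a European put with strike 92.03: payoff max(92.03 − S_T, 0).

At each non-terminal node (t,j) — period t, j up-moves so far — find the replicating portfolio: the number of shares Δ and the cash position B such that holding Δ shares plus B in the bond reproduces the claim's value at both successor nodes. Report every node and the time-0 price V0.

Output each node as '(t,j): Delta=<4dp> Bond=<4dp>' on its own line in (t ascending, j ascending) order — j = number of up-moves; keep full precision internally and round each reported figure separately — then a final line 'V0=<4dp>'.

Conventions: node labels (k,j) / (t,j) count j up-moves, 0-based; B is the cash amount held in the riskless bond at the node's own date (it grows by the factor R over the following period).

(0,0): Delta=-0.0597 Bond=14.3781
(1,0): Delta=-0.1788 Bond=29.5223
(1,1): Delta=-0.0194 Bond=5.7197
(2,0): Delta=-0.4800 Bond=55.4983
(2,1): Delta=-0.0769 Bond=15.1572
(2,2): Delta=0.0000 Bond=0.0000
(3,0): Delta=-1.0000 Bond=86.8208
(3,1): Delta=-0.3041 Bond=40.1665
(3,2): Delta=0.0000 Bond=0.0000
(3,3): Delta=0.0000 Bond=0.0000
V0=3.6855

The replicating-portfolio and risk-neutral prices coincide; use p* = (1.06−0.67)/(1.32−0.67) = 0.6000 for the latter.
Expiry values: V(4,0)=55.9595, V(4,1)=20.9657, V(4,2)=0.0000, V(4,3)=0.0000, V(4,4)=0.0000
(3,0): S=53.8366. Δ = (V_up−V_dn)/(S_up−S_dn) = (20.9657−55.9595)/(71.0643−36.0705) = -1.0000. V = [p*·20.9657 + (1−p*)·55.9595]/1.06 = 32.9842. B = V − Δ·S = 86.8208.
(3,1): S=106.0661. Δ = (V_up−V_dn)/(S_up−S_dn) = (0.0000−20.9657)/(140.0072−71.0643) = -0.3041. V = [p*·0.0000 + (1−p*)·20.9657]/1.06 = 7.9116. B = V − Δ·S = 40.1665.
(3,2): S=208.9660. Δ = (V_up−V_dn)/(S_up−S_dn) = (0.0000−0.0000)/(275.8352−140.0072) = 0.0000. V = [p*·0.0000 + (1−p*)·0.0000]/1.06 = 0.0000. B = V − Δ·S = 0.0000.
(3,3): S=411.6943. Δ = (V_up−V_dn)/(S_up−S_dn) = (0.0000−0.0000)/(543.4364−275.8352) = 0.0000. V = [p*·0.0000 + (1−p*)·0.0000]/1.06 = 0.0000. B = V − Δ·S = 0.0000.
(2,0): S=80.3531. Δ = (V_up−V_dn)/(S_up−S_dn) = (7.9116−32.9842)/(106.0661−53.8366) = -0.4800. V = [p*·7.9116 + (1−p*)·32.9842]/1.06 = 16.9251. B = V − Δ·S = 55.4983.
(2,1): S=158.3076. Δ = (V_up−V_dn)/(S_up−S_dn) = (0.0000−7.9116)/(208.9660−106.0661) = -0.0769. V = [p*·0.0000 + (1−p*)·7.9116]/1.06 = 2.9855. B = V − Δ·S = 15.1572.
(2,2): S=311.8896. Δ = (V_up−V_dn)/(S_up−S_dn) = (0.0000−0.0000)/(411.6943−208.9660) = 0.0000. V = [p*·0.0000 + (1−p*)·0.0000]/1.06 = 0.0000. B = V − Δ·S = 0.0000.
(1,0): S=119.9300. Δ = (V_up−V_dn)/(S_up−S_dn) = (2.9855−16.9251)/(158.3076−80.3531) = -0.1788. V = [p*·2.9855 + (1−p*)·16.9251]/1.06 = 8.0767. B = V − Δ·S = 29.5223.
(1,1): S=236.2800. Δ = (V_up−V_dn)/(S_up−S_dn) = (0.0000−2.9855)/(311.8896−158.3076) = -0.0194. V = [p*·0.0000 + (1−p*)·2.9855]/1.06 = 1.1266. B = V − Δ·S = 5.7197.
(0,0): S=179.0000. Δ = (V_up−V_dn)/(S_up−S_dn) = (1.1266−8.0767)/(236.2800−119.9300) = -0.0597. V = [p*·1.1266 + (1−p*)·8.0767]/1.06 = 3.6855. B = V − Δ·S = 14.3781.
Check: Δ(0,0)·S0 + B(0,0) = 3.6855 = V0.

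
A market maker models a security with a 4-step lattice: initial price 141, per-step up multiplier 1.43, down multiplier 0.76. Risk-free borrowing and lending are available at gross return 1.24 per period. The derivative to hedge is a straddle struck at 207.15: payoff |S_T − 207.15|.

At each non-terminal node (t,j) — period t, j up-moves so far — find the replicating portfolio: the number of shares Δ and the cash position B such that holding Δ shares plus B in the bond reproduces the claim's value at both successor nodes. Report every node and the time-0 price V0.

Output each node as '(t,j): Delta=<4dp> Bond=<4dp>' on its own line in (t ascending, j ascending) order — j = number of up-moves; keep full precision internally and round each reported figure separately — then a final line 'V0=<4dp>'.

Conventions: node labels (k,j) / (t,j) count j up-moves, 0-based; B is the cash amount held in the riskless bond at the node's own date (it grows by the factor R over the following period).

The replicating-portfolio and risk-neutral prices coincide; use p* = (1.24−0.76)/(1.43−0.76) = 0.7164 for the latter.
Terminal payoffs: V(4,0)=160.1093, V(4,1)=118.6393, V(4,2)=40.6101, V(4,3)=106.2080, V(4,4)=382.4579
(3,0): S=61.8956. Δ = (V_up−V_dn)/(S_up−S_dn) = (118.6393−160.1093)/(88.5107−47.0407) = -1.0000. V = [p*·118.6393 + (1−p*)·160.1093]/1.24 = 105.1608. B = V − Δ·S = 167.0565.
(3,1): S=116.4615. Δ = (V_up−V_dn)/(S_up−S_dn) = (40.6101−118.6393)/(166.5399−88.5107) = -1.0000. V = [p*·40.6101 + (1−p*)·118.6393]/1.24 = 50.5950. B = V − Δ·S = 167.0565.
(3,2): S=219.1315. Δ = (V_up−V_dn)/(S_up−S_dn) = (106.2080−40.6101)/(313.3580−166.5399) = 0.4468. V = [p*·106.2080 + (1−p*)·40.6101]/1.24 = 70.6497. B = V − Δ·S = -27.2577.
(3,3): S=412.3132. Δ = (V_up−V_dn)/(S_up−S_dn) = (382.4579−106.2080)/(589.6079−313.3580) = 1.0000. V = [p*·382.4579 + (1−p*)·106.2080]/1.24 = 245.2567. B = V − Δ·S = -167.0565.
(2,0): S=81.4416. Δ = (V_up−V_dn)/(S_up−S_dn) = (50.5950−105.1608)/(116.4615−61.8956) = -1.0000. V = [p*·50.5950 + (1−p*)·105.1608]/1.24 = 53.2813. B = V − Δ·S = 134.7229.
(2,1): S=153.2388. Δ = (V_up−V_dn)/(S_up−S_dn) = (70.6497−50.5950)/(219.1315−116.4615) = 0.1953. V = [p*·70.6497 + (1−p*)·50.5950]/1.24 = 52.3891. B = V − Δ·S = 22.4567.
(2,2): S=288.3309. Δ = (V_up−V_dn)/(S_up−S_dn) = (245.2567−70.6497)/(412.3132−219.1315) = 0.9038. V = [p*·245.2567 + (1−p*)·70.6497]/1.24 = 157.8559. B = V − Δ·S = -102.7516.
(1,0): S=107.1600. Δ = (V_up−V_dn)/(S_up−S_dn) = (52.3891−53.2813)/(153.2388−81.4416) = -0.0124. V = [p*·52.3891 + (1−p*)·53.2813]/1.24 = 42.4533. B = V − Δ·S = 43.7850.
(1,1): S=201.6300. Δ = (V_up−V_dn)/(S_up−S_dn) = (157.8559−52.3891)/(288.3309−153.2388) = 0.7807. V = [p*·157.8559 + (1−p*)·52.3891]/1.24 = 103.1834. B = V − Δ·S = -54.2297.
(0,0): S=141.0000. Δ = (V_up−V_dn)/(S_up−S_dn) = (103.1834−42.4533)/(201.6300−107.1600) = 0.6429. V = [p*·103.1834 + (1−p*)·42.4533]/1.24 = 69.3237. B = V − Δ·S = -21.3181.
As a check, the time-0 holding Δ(0,0)·S0 + B(0,0) comes to 69.3237 — exactly V0.

(0,0): Delta=0.6429 Bond=-21.3181
(1,0): Delta=-0.0124 Bond=43.7850
(1,1): Delta=0.7807 Bond=-54.2297
(2,0): Delta=-1.0000 Bond=134.7229
(2,1): Delta=0.1953 Bond=22.4567
(2,2): Delta=0.9038 Bond=-102.7516
(3,0): Delta=-1.0000 Bond=167.0565
(3,1): Delta=-1.0000 Bond=167.0565
(3,2): Delta=0.4468 Bond=-27.2577
(3,3): Delta=1.0000 Bond=-167.0565
V0=69.3237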